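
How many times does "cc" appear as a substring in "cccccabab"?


Searching for "cc" in "cccccabab"
Scanning each position:
  Position 0: "cc" => MATCH
  Position 1: "cc" => MATCH
  Position 2: "cc" => MATCH
  Position 3: "cc" => MATCH
  Position 4: "ca" => no
  Position 5: "ab" => no
  Position 6: "ba" => no
  Position 7: "ab" => no
Total occurrences: 4

4


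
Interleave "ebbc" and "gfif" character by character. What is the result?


Interleaving "ebbc" and "gfif":
  Position 0: 'e' from first, 'g' from second => "eg"
  Position 1: 'b' from first, 'f' from second => "bf"
  Position 2: 'b' from first, 'i' from second => "bi"
  Position 3: 'c' from first, 'f' from second => "cf"
Result: egbfbicf

egbfbicf


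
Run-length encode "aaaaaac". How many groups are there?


Input: aaaaaac
Scanning for consecutive runs:
  Group 1: 'a' x 6 (positions 0-5)
  Group 2: 'c' x 1 (positions 6-6)
Total groups: 2

2


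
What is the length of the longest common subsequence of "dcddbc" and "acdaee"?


LCS of "dcddbc" and "acdaee"
DP table:
           a    c    d    a    e    e
      0    0    0    0    0    0    0
  d   0    0    0    1    1    1    1
  c   0    0    1    1    1    1    1
  d   0    0    1    2    2    2    2
  d   0    0    1    2    2    2    2
  b   0    0    1    2    2    2    2
  c   0    0    1    2    2    2    2
LCS length = dp[6][6] = 2

2


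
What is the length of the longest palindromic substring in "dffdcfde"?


Input: "dffdcfde"
Checking substrings for palindromes:
  [0:4] "dffd" (len 4) => palindrome
  [1:3] "ff" (len 2) => palindrome
Longest palindromic substring: "dffd" with length 4

4


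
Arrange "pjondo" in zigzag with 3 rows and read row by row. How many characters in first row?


Zigzag "pjondo" into 3 rows:
Placing characters:
  'p' => row 0
  'j' => row 1
  'o' => row 2
  'n' => row 1
  'd' => row 0
  'o' => row 1
Rows:
  Row 0: "pd"
  Row 1: "jno"
  Row 2: "o"
First row length: 2

2


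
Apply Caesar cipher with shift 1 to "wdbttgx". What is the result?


Caesar cipher: shift "wdbttgx" by 1
  'w' (pos 22) + 1 = pos 23 = 'x'
  'd' (pos 3) + 1 = pos 4 = 'e'
  'b' (pos 1) + 1 = pos 2 = 'c'
  't' (pos 19) + 1 = pos 20 = 'u'
  't' (pos 19) + 1 = pos 20 = 'u'
  'g' (pos 6) + 1 = pos 7 = 'h'
  'x' (pos 23) + 1 = pos 24 = 'y'
Result: xecuuhy

xecuuhy


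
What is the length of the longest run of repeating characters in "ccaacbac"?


Input: "ccaacbac"
Scanning for longest run:
  Position 1 ('c'): continues run of 'c', length=2
  Position 2 ('a'): new char, reset run to 1
  Position 3 ('a'): continues run of 'a', length=2
  Position 4 ('c'): new char, reset run to 1
  Position 5 ('b'): new char, reset run to 1
  Position 6 ('a'): new char, reset run to 1
  Position 7 ('c'): new char, reset run to 1
Longest run: 'c' with length 2

2


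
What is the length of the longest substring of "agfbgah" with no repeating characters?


Input: "agfbgah"
Sliding window (track last position of each char):
  Position 0 ('a'): window [0,0] length 1 -- new best
  Position 1 ('g'): window [0,1] length 2 -- new best
  Position 2 ('f'): window [0,2] length 3 -- new best
  Position 3 ('b'): window [0,3] length 4 -- new best
  Position 4 ('g'): repeat (last at 1), move window start to 2
  Position 4 ('g'): window [2,4] length 3
  Position 5 ('a'): window [2,5] length 4
  Position 6 ('h'): window [2,6] length 5 -- new best
Longest substring with no repeats: "fbgah" with length 5

5


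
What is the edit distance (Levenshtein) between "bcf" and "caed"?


Computing edit distance: "bcf" -> "caed"
DP table:
           c    a    e    d
      0    1    2    3    4
  b   1    1    2    3    4
  c   2    1    2    3    4
  f   3    2    2    3    4
Edit distance = dp[3][4] = 4

4


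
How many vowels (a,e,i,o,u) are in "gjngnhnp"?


Input: gjngnhnp
Checking each character:
  'g' at position 0: consonant
  'j' at position 1: consonant
  'n' at position 2: consonant
  'g' at position 3: consonant
  'n' at position 4: consonant
  'h' at position 5: consonant
  'n' at position 6: consonant
  'p' at position 7: consonant
Total vowels: 0

0


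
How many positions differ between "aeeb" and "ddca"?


Comparing "aeeb" and "ddca" position by position:
  Position 0: 'a' vs 'd' => DIFFER
  Position 1: 'e' vs 'd' => DIFFER
  Position 2: 'e' vs 'c' => DIFFER
  Position 3: 'b' vs 'a' => DIFFER
Positions that differ: 4

4


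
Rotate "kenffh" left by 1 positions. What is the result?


Input: "kenffh", rotate left by 1
First 1 characters: "k"
Remaining characters: "enffh"
Concatenate remaining + first: "enffh" + "k" = "enffhk"

enffhk


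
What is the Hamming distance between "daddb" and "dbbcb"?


Comparing "daddb" and "dbbcb" position by position:
  Position 0: 'd' vs 'd' => same
  Position 1: 'a' vs 'b' => differ
  Position 2: 'd' vs 'b' => differ
  Position 3: 'd' vs 'c' => differ
  Position 4: 'b' vs 'b' => same
Total differences (Hamming distance): 3

3


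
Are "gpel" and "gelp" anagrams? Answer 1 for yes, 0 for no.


Strings: "gpel", "gelp"
Sorted first:  eglp
Sorted second: eglp
Sorted forms match => anagrams

1


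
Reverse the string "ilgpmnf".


Input: ilgpmnf
Reading characters right to left:
  Position 6: 'f'
  Position 5: 'n'
  Position 4: 'm'
  Position 3: 'p'
  Position 2: 'g'
  Position 1: 'l'
  Position 0: 'i'
Reversed: fnmpgli

fnmpgli


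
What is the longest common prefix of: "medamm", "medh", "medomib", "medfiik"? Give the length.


Words: medamm, medh, medomib, medfiik
  Position 0: all 'm' => match
  Position 1: all 'e' => match
  Position 2: all 'd' => match
  Position 3: ('a', 'h', 'o', 'f') => mismatch, stop
LCP = "med" (length 3)

3


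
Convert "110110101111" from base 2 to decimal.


Input: "110110101111" in base 2
Positional expansion:
  Digit '1' (value 1) x 2^11 = 2048
  Digit '1' (value 1) x 2^10 = 1024
  Digit '0' (value 0) x 2^9 = 0
  Digit '1' (value 1) x 2^8 = 256
  Digit '1' (value 1) x 2^7 = 128
  Digit '0' (value 0) x 2^6 = 0
  Digit '1' (value 1) x 2^5 = 32
  Digit '0' (value 0) x 2^4 = 0
  Digit '1' (value 1) x 2^3 = 8
  Digit '1' (value 1) x 2^2 = 4
  Digit '1' (value 1) x 2^1 = 2
  Digit '1' (value 1) x 2^0 = 1
Sum = 3503

3503


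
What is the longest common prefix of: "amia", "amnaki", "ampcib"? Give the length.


Words: amia, amnaki, ampcib
  Position 0: all 'a' => match
  Position 1: all 'm' => match
  Position 2: ('i', 'n', 'p') => mismatch, stop
LCP = "am" (length 2)

2


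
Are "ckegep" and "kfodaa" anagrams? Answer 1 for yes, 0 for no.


Strings: "ckegep", "kfodaa"
Sorted first:  ceegkp
Sorted second: aadfko
Differ at position 0: 'c' vs 'a' => not anagrams

0


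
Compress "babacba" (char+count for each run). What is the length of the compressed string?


Input: babacba
Runs:
  'b' x 1 => "b1"
  'a' x 1 => "a1"
  'b' x 1 => "b1"
  'a' x 1 => "a1"
  'c' x 1 => "c1"
  'b' x 1 => "b1"
  'a' x 1 => "a1"
Compressed: "b1a1b1a1c1b1a1"
Compressed length: 14

14


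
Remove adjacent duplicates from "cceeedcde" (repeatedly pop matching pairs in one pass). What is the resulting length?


Input: cceeedcde
Stack-based adjacent duplicate removal:
  Read 'c': push. Stack: c
  Read 'c': matches stack top 'c' => pop. Stack: (empty)
  Read 'e': push. Stack: e
  Read 'e': matches stack top 'e' => pop. Stack: (empty)
  Read 'e': push. Stack: e
  Read 'd': push. Stack: ed
  Read 'c': push. Stack: edc
  Read 'd': push. Stack: edcd
  Read 'e': push. Stack: edcde
Final stack: "edcde" (length 5)

5


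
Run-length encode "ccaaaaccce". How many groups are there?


Input: ccaaaaccce
Scanning for consecutive runs:
  Group 1: 'c' x 2 (positions 0-1)
  Group 2: 'a' x 4 (positions 2-5)
  Group 3: 'c' x 3 (positions 6-8)
  Group 4: 'e' x 1 (positions 9-9)
Total groups: 4

4


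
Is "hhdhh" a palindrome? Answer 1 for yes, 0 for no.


Input: hhdhh
Reversed: hhdhh
  Compare pos 0 ('h') with pos 4 ('h'): match
  Compare pos 1 ('h') with pos 3 ('h'): match
Result: palindrome

1


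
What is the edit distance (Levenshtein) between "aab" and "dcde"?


Computing edit distance: "aab" -> "dcde"
DP table:
           d    c    d    e
      0    1    2    3    4
  a   1    1    2    3    4
  a   2    2    2    3    4
  b   3    3    3    3    4
Edit distance = dp[3][4] = 4

4


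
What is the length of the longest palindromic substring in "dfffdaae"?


Input: "dfffdaae"
Checking substrings for palindromes:
  [0:5] "dfffd" (len 5) => palindrome
  [1:4] "fff" (len 3) => palindrome
  [1:3] "ff" (len 2) => palindrome
  [2:4] "ff" (len 2) => palindrome
  [5:7] "aa" (len 2) => palindrome
Longest palindromic substring: "dfffd" with length 5

5


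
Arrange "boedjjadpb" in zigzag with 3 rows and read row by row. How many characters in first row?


Zigzag "boedjjadpb" into 3 rows:
Placing characters:
  'b' => row 0
  'o' => row 1
  'e' => row 2
  'd' => row 1
  'j' => row 0
  'j' => row 1
  'a' => row 2
  'd' => row 1
  'p' => row 0
  'b' => row 1
Rows:
  Row 0: "bjp"
  Row 1: "odjdb"
  Row 2: "ea"
First row length: 3

3


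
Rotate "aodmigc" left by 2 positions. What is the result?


Input: "aodmigc", rotate left by 2
First 2 characters: "ao"
Remaining characters: "dmigc"
Concatenate remaining + first: "dmigc" + "ao" = "dmigcao"

dmigcao


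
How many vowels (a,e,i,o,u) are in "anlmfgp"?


Input: anlmfgp
Checking each character:
  'a' at position 0: vowel (running total: 1)
  'n' at position 1: consonant
  'l' at position 2: consonant
  'm' at position 3: consonant
  'f' at position 4: consonant
  'g' at position 5: consonant
  'p' at position 6: consonant
Total vowels: 1

1


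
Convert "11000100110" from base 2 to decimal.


Input: "11000100110" in base 2
Positional expansion:
  Digit '1' (value 1) x 2^10 = 1024
  Digit '1' (value 1) x 2^9 = 512
  Digit '0' (value 0) x 2^8 = 0
  Digit '0' (value 0) x 2^7 = 0
  Digit '0' (value 0) x 2^6 = 0
  Digit '1' (value 1) x 2^5 = 32
  Digit '0' (value 0) x 2^4 = 0
  Digit '0' (value 0) x 2^3 = 0
  Digit '1' (value 1) x 2^2 = 4
  Digit '1' (value 1) x 2^1 = 2
  Digit '0' (value 0) x 2^0 = 0
Sum = 1574

1574


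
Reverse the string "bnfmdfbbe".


Input: bnfmdfbbe
Reading characters right to left:
  Position 8: 'e'
  Position 7: 'b'
  Position 6: 'b'
  Position 5: 'f'
  Position 4: 'd'
  Position 3: 'm'
  Position 2: 'f'
  Position 1: 'n'
  Position 0: 'b'
Reversed: ebbfdmfnb

ebbfdmfnb


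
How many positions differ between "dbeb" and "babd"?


Comparing "dbeb" and "babd" position by position:
  Position 0: 'd' vs 'b' => DIFFER
  Position 1: 'b' vs 'a' => DIFFER
  Position 2: 'e' vs 'b' => DIFFER
  Position 3: 'b' vs 'd' => DIFFER
Positions that differ: 4

4


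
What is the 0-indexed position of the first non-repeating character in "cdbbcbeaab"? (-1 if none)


Input: cdbbcbeaab
Character frequencies:
  'a': 2
  'b': 4
  'c': 2
  'd': 1
  'e': 1
Scanning left to right for freq == 1:
  Position 0 ('c'): freq=2, skip
  Position 1 ('d'): unique! => answer = 1

1


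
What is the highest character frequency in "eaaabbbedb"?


Input: eaaabbbedb
Character counts:
  'a': 3
  'b': 4
  'd': 1
  'e': 2
Maximum frequency: 4

4


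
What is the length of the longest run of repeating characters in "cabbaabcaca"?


Input: "cabbaabcaca"
Scanning for longest run:
  Position 1 ('a'): new char, reset run to 1
  Position 2 ('b'): new char, reset run to 1
  Position 3 ('b'): continues run of 'b', length=2
  Position 4 ('a'): new char, reset run to 1
  Position 5 ('a'): continues run of 'a', length=2
  Position 6 ('b'): new char, reset run to 1
  Position 7 ('c'): new char, reset run to 1
  Position 8 ('a'): new char, reset run to 1
  Position 9 ('c'): new char, reset run to 1
  Position 10 ('a'): new char, reset run to 1
Longest run: 'b' with length 2

2


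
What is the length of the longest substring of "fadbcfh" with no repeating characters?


Input: "fadbcfh"
Sliding window (track last position of each char):
  Position 0 ('f'): window [0,0] length 1 -- new best
  Position 1 ('a'): window [0,1] length 2 -- new best
  Position 2 ('d'): window [0,2] length 3 -- new best
  Position 3 ('b'): window [0,3] length 4 -- new best
  Position 4 ('c'): window [0,4] length 5 -- new best
  Position 5 ('f'): repeat (last at 0), move window start to 1
  Position 5 ('f'): window [1,5] length 5
  Position 6 ('h'): window [1,6] length 6 -- new best
Longest substring with no repeats: "adbcfh" with length 6

6


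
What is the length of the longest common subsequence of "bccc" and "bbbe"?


LCS of "bccc" and "bbbe"
DP table:
           b    b    b    e
      0    0    0    0    0
  b   0    1    1    1    1
  c   0    1    1    1    1
  c   0    1    1    1    1
  c   0    1    1    1    1
LCS length = dp[4][4] = 1

1


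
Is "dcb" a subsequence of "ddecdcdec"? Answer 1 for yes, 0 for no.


Check if "dcb" is a subsequence of "ddecdcdec"
Greedy scan:
  Position 0 ('d'): matches sub[0] = 'd'
  Position 1 ('d'): no match needed
  Position 2 ('e'): no match needed
  Position 3 ('c'): matches sub[1] = 'c'
  Position 4 ('d'): no match needed
  Position 5 ('c'): no match needed
  Position 6 ('d'): no match needed
  Position 7 ('e'): no match needed
  Position 8 ('c'): no match needed
Only matched 2/3 characters => not a subsequence

0


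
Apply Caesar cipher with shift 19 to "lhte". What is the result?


Caesar cipher: shift "lhte" by 19
  'l' (pos 11) + 19 = pos 4 = 'e'
  'h' (pos 7) + 19 = pos 0 = 'a'
  't' (pos 19) + 19 = pos 12 = 'm'
  'e' (pos 4) + 19 = pos 23 = 'x'
Result: eamx

eamx


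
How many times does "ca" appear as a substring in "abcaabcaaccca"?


Searching for "ca" in "abcaabcaaccca"
Scanning each position:
  Position 0: "ab" => no
  Position 1: "bc" => no
  Position 2: "ca" => MATCH
  Position 3: "aa" => no
  Position 4: "ab" => no
  Position 5: "bc" => no
  Position 6: "ca" => MATCH
  Position 7: "aa" => no
  Position 8: "ac" => no
  Position 9: "cc" => no
  Position 10: "cc" => no
  Position 11: "ca" => MATCH
Total occurrences: 3

3


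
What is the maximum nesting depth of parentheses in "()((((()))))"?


Input: "()((((()))))"
Tracking depth:
  Position 0 '(': depth becomes 1
  Position 1 ')': depth becomes 0
  Position 2 '(': depth becomes 1
  Position 3 '(': depth becomes 2
  Position 4 '(': depth becomes 3
  Position 5 '(': depth becomes 4
  Position 6 '(': depth becomes 5
  Position 7 ')': depth becomes 4
  Position 8 ')': depth becomes 3
  Position 9 ')': depth becomes 2
  Position 10 ')': depth becomes 1
  Position 11 ')': depth becomes 0
Maximum depth reached: 5

5


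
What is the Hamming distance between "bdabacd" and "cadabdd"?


Comparing "bdabacd" and "cadabdd" position by position:
  Position 0: 'b' vs 'c' => differ
  Position 1: 'd' vs 'a' => differ
  Position 2: 'a' vs 'd' => differ
  Position 3: 'b' vs 'a' => differ
  Position 4: 'a' vs 'b' => differ
  Position 5: 'c' vs 'd' => differ
  Position 6: 'd' vs 'd' => same
Total differences (Hamming distance): 6

6


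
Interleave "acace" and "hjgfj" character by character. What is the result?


Interleaving "acace" and "hjgfj":
  Position 0: 'a' from first, 'h' from second => "ah"
  Position 1: 'c' from first, 'j' from second => "cj"
  Position 2: 'a' from first, 'g' from second => "ag"
  Position 3: 'c' from first, 'f' from second => "cf"
  Position 4: 'e' from first, 'j' from second => "ej"
Result: ahcjagcfej

ahcjagcfej


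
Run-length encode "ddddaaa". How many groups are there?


Input: ddddaaa
Scanning for consecutive runs:
  Group 1: 'd' x 4 (positions 0-3)
  Group 2: 'a' x 3 (positions 4-6)
Total groups: 2

2


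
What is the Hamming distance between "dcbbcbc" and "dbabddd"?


Comparing "dcbbcbc" and "dbabddd" position by position:
  Position 0: 'd' vs 'd' => same
  Position 1: 'c' vs 'b' => differ
  Position 2: 'b' vs 'a' => differ
  Position 3: 'b' vs 'b' => same
  Position 4: 'c' vs 'd' => differ
  Position 5: 'b' vs 'd' => differ
  Position 6: 'c' vs 'd' => differ
Total differences (Hamming distance): 5

5


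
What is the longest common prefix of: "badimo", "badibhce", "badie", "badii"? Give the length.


Words: badimo, badibhce, badie, badii
  Position 0: all 'b' => match
  Position 1: all 'a' => match
  Position 2: all 'd' => match
  Position 3: all 'i' => match
  Position 4: ('m', 'b', 'e', 'i') => mismatch, stop
LCP = "badi" (length 4)

4


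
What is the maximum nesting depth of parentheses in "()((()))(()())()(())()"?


Input: "()((()))(()())()(())()"
Tracking depth:
  Position 0 '(': depth becomes 1
  Position 1 ')': depth becomes 0
  Position 2 '(': depth becomes 1
  Position 3 '(': depth becomes 2
  Position 4 '(': depth becomes 3
  Position 5 ')': depth becomes 2
  Position 6 ')': depth becomes 1
  Position 7 ')': depth becomes 0
  Position 8 '(': depth becomes 1
  Position 9 '(': depth becomes 2
  Position 10 ')': depth becomes 1
  Position 11 '(': depth becomes 2
  Position 12 ')': depth becomes 1
  Position 13 ')': depth becomes 0
  Position 14 '(': depth becomes 1
  Position 15 ')': depth becomes 0
  Position 16 '(': depth becomes 1
  Position 17 '(': depth becomes 2
  Position 18 ')': depth becomes 1
  Position 19 ')': depth becomes 0
  Position 20 '(': depth becomes 1
  Position 21 ')': depth becomes 0
Maximum depth reached: 3

3


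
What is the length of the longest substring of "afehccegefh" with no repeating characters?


Input: "afehccegefh"
Sliding window (track last position of each char):
  Position 0 ('a'): window [0,0] length 1 -- new best
  Position 1 ('f'): window [0,1] length 2 -- new best
  Position 2 ('e'): window [0,2] length 3 -- new best
  Position 3 ('h'): window [0,3] length 4 -- new best
  Position 4 ('c'): window [0,4] length 5 -- new best
  Position 5 ('c'): repeat (last at 4), move window start to 5
  Position 5 ('c'): window [5,5] length 1
  Position 6 ('e'): window [5,6] length 2
  Position 7 ('g'): window [5,7] length 3
  Position 8 ('e'): repeat (last at 6), move window start to 7
  Position 8 ('e'): window [7,8] length 2
  Position 9 ('f'): window [7,9] length 3
  Position 10 ('h'): window [7,10] length 4
Longest substring with no repeats: "afehc" with length 5

5


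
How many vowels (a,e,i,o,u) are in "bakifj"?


Input: bakifj
Checking each character:
  'b' at position 0: consonant
  'a' at position 1: vowel (running total: 1)
  'k' at position 2: consonant
  'i' at position 3: vowel (running total: 2)
  'f' at position 4: consonant
  'j' at position 5: consonant
Total vowels: 2

2


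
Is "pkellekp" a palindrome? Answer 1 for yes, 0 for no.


Input: pkellekp
Reversed: pkellekp
  Compare pos 0 ('p') with pos 7 ('p'): match
  Compare pos 1 ('k') with pos 6 ('k'): match
  Compare pos 2 ('e') with pos 5 ('e'): match
  Compare pos 3 ('l') with pos 4 ('l'): match
Result: palindrome

1


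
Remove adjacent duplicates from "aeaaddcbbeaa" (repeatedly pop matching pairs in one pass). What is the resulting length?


Input: aeaaddcbbeaa
Stack-based adjacent duplicate removal:
  Read 'a': push. Stack: a
  Read 'e': push. Stack: ae
  Read 'a': push. Stack: aea
  Read 'a': matches stack top 'a' => pop. Stack: ae
  Read 'd': push. Stack: aed
  Read 'd': matches stack top 'd' => pop. Stack: ae
  Read 'c': push. Stack: aec
  Read 'b': push. Stack: aecb
  Read 'b': matches stack top 'b' => pop. Stack: aec
  Read 'e': push. Stack: aece
  Read 'a': push. Stack: aecea
  Read 'a': matches stack top 'a' => pop. Stack: aece
Final stack: "aece" (length 4)

4


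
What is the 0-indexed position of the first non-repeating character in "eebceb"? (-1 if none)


Input: eebceb
Character frequencies:
  'b': 2
  'c': 1
  'e': 3
Scanning left to right for freq == 1:
  Position 0 ('e'): freq=3, skip
  Position 1 ('e'): freq=3, skip
  Position 2 ('b'): freq=2, skip
  Position 3 ('c'): unique! => answer = 3

3


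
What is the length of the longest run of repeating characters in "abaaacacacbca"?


Input: "abaaacacacbca"
Scanning for longest run:
  Position 1 ('b'): new char, reset run to 1
  Position 2 ('a'): new char, reset run to 1
  Position 3 ('a'): continues run of 'a', length=2
  Position 4 ('a'): continues run of 'a', length=3
  Position 5 ('c'): new char, reset run to 1
  Position 6 ('a'): new char, reset run to 1
  Position 7 ('c'): new char, reset run to 1
  Position 8 ('a'): new char, reset run to 1
  Position 9 ('c'): new char, reset run to 1
  Position 10 ('b'): new char, reset run to 1
  Position 11 ('c'): new char, reset run to 1
  Position 12 ('a'): new char, reset run to 1
Longest run: 'a' with length 3

3


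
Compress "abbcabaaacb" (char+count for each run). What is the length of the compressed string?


Input: abbcabaaacb
Runs:
  'a' x 1 => "a1"
  'b' x 2 => "b2"
  'c' x 1 => "c1"
  'a' x 1 => "a1"
  'b' x 1 => "b1"
  'a' x 3 => "a3"
  'c' x 1 => "c1"
  'b' x 1 => "b1"
Compressed: "a1b2c1a1b1a3c1b1"
Compressed length: 16

16


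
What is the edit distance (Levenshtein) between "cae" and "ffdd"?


Computing edit distance: "cae" -> "ffdd"
DP table:
           f    f    d    d
      0    1    2    3    4
  c   1    1    2    3    4
  a   2    2    2    3    4
  e   3    3    3    3    4
Edit distance = dp[3][4] = 4

4


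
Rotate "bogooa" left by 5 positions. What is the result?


Input: "bogooa", rotate left by 5
First 5 characters: "bogoo"
Remaining characters: "a"
Concatenate remaining + first: "a" + "bogoo" = "abogoo"

abogoo


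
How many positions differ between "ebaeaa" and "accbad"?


Comparing "ebaeaa" and "accbad" position by position:
  Position 0: 'e' vs 'a' => DIFFER
  Position 1: 'b' vs 'c' => DIFFER
  Position 2: 'a' vs 'c' => DIFFER
  Position 3: 'e' vs 'b' => DIFFER
  Position 4: 'a' vs 'a' => same
  Position 5: 'a' vs 'd' => DIFFER
Positions that differ: 5

5


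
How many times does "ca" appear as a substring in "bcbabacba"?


Searching for "ca" in "bcbabacba"
Scanning each position:
  Position 0: "bc" => no
  Position 1: "cb" => no
  Position 2: "ba" => no
  Position 3: "ab" => no
  Position 4: "ba" => no
  Position 5: "ac" => no
  Position 6: "cb" => no
  Position 7: "ba" => no
Total occurrences: 0

0


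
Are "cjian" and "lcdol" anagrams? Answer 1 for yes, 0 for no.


Strings: "cjian", "lcdol"
Sorted first:  acijn
Sorted second: cdllo
Differ at position 0: 'a' vs 'c' => not anagrams

0


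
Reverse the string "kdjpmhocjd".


Input: kdjpmhocjd
Reading characters right to left:
  Position 9: 'd'
  Position 8: 'j'
  Position 7: 'c'
  Position 6: 'o'
  Position 5: 'h'
  Position 4: 'm'
  Position 3: 'p'
  Position 2: 'j'
  Position 1: 'd'
  Position 0: 'k'
Reversed: djcohmpjdk

djcohmpjdk


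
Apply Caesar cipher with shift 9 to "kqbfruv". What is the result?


Caesar cipher: shift "kqbfruv" by 9
  'k' (pos 10) + 9 = pos 19 = 't'
  'q' (pos 16) + 9 = pos 25 = 'z'
  'b' (pos 1) + 9 = pos 10 = 'k'
  'f' (pos 5) + 9 = pos 14 = 'o'
  'r' (pos 17) + 9 = pos 0 = 'a'
  'u' (pos 20) + 9 = pos 3 = 'd'
  'v' (pos 21) + 9 = pos 4 = 'e'
Result: tzkoade

tzkoade


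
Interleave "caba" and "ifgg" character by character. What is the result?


Interleaving "caba" and "ifgg":
  Position 0: 'c' from first, 'i' from second => "ci"
  Position 1: 'a' from first, 'f' from second => "af"
  Position 2: 'b' from first, 'g' from second => "bg"
  Position 3: 'a' from first, 'g' from second => "ag"
Result: ciafbgag

ciafbgag


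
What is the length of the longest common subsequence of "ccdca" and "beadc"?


LCS of "ccdca" and "beadc"
DP table:
           b    e    a    d    c
      0    0    0    0    0    0
  c   0    0    0    0    0    1
  c   0    0    0    0    0    1
  d   0    0    0    0    1    1
  c   0    0    0    0    1    2
  a   0    0    0    1    1    2
LCS length = dp[5][5] = 2

2


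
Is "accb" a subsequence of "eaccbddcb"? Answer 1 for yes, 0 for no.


Check if "accb" is a subsequence of "eaccbddcb"
Greedy scan:
  Position 0 ('e'): no match needed
  Position 1 ('a'): matches sub[0] = 'a'
  Position 2 ('c'): matches sub[1] = 'c'
  Position 3 ('c'): matches sub[2] = 'c'
  Position 4 ('b'): matches sub[3] = 'b'
  Position 5 ('d'): no match needed
  Position 6 ('d'): no match needed
  Position 7 ('c'): no match needed
  Position 8 ('b'): no match needed
All 4 characters matched => is a subsequence

1


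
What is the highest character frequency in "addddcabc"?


Input: addddcabc
Character counts:
  'a': 2
  'b': 1
  'c': 2
  'd': 4
Maximum frequency: 4

4


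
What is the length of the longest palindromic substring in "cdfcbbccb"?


Input: "cdfcbbccb"
Checking substrings for palindromes:
  [3:7] "cbbc" (len 4) => palindrome
  [5:9] "bccb" (len 4) => palindrome
  [4:6] "bb" (len 2) => palindrome
  [6:8] "cc" (len 2) => palindrome
Longest palindromic substring: "cbbc" with length 4

4


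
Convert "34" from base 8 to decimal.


Input: "34" in base 8
Positional expansion:
  Digit '3' (value 3) x 8^1 = 24
  Digit '4' (value 4) x 8^0 = 4
Sum = 28

28


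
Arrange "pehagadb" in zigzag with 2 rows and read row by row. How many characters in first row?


Zigzag "pehagadb" into 2 rows:
Placing characters:
  'p' => row 0
  'e' => row 1
  'h' => row 0
  'a' => row 1
  'g' => row 0
  'a' => row 1
  'd' => row 0
  'b' => row 1
Rows:
  Row 0: "phgd"
  Row 1: "eaab"
First row length: 4

4


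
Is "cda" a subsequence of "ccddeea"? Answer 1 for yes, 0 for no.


Check if "cda" is a subsequence of "ccddeea"
Greedy scan:
  Position 0 ('c'): matches sub[0] = 'c'
  Position 1 ('c'): no match needed
  Position 2 ('d'): matches sub[1] = 'd'
  Position 3 ('d'): no match needed
  Position 4 ('e'): no match needed
  Position 5 ('e'): no match needed
  Position 6 ('a'): matches sub[2] = 'a'
All 3 characters matched => is a subsequence

1


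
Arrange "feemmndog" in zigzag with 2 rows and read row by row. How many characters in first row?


Zigzag "feemmndog" into 2 rows:
Placing characters:
  'f' => row 0
  'e' => row 1
  'e' => row 0
  'm' => row 1
  'm' => row 0
  'n' => row 1
  'd' => row 0
  'o' => row 1
  'g' => row 0
Rows:
  Row 0: "femdg"
  Row 1: "emno"
First row length: 5

5


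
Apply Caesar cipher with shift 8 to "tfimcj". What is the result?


Caesar cipher: shift "tfimcj" by 8
  't' (pos 19) + 8 = pos 1 = 'b'
  'f' (pos 5) + 8 = pos 13 = 'n'
  'i' (pos 8) + 8 = pos 16 = 'q'
  'm' (pos 12) + 8 = pos 20 = 'u'
  'c' (pos 2) + 8 = pos 10 = 'k'
  'j' (pos 9) + 8 = pos 17 = 'r'
Result: bnqukr

bnqukr


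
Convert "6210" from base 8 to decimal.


Input: "6210" in base 8
Positional expansion:
  Digit '6' (value 6) x 8^3 = 3072
  Digit '2' (value 2) x 8^2 = 128
  Digit '1' (value 1) x 8^1 = 8
  Digit '0' (value 0) x 8^0 = 0
Sum = 3208

3208


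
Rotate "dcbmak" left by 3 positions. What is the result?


Input: "dcbmak", rotate left by 3
First 3 characters: "dcb"
Remaining characters: "mak"
Concatenate remaining + first: "mak" + "dcb" = "makdcb"

makdcb


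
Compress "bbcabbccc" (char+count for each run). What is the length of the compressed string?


Input: bbcabbccc
Runs:
  'b' x 2 => "b2"
  'c' x 1 => "c1"
  'a' x 1 => "a1"
  'b' x 2 => "b2"
  'c' x 3 => "c3"
Compressed: "b2c1a1b2c3"
Compressed length: 10

10


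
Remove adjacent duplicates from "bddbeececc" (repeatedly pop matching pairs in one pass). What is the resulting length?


Input: bddbeececc
Stack-based adjacent duplicate removal:
  Read 'b': push. Stack: b
  Read 'd': push. Stack: bd
  Read 'd': matches stack top 'd' => pop. Stack: b
  Read 'b': matches stack top 'b' => pop. Stack: (empty)
  Read 'e': push. Stack: e
  Read 'e': matches stack top 'e' => pop. Stack: (empty)
  Read 'c': push. Stack: c
  Read 'e': push. Stack: ce
  Read 'c': push. Stack: cec
  Read 'c': matches stack top 'c' => pop. Stack: ce
Final stack: "ce" (length 2)

2


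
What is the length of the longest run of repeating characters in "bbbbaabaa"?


Input: "bbbbaabaa"
Scanning for longest run:
  Position 1 ('b'): continues run of 'b', length=2
  Position 2 ('b'): continues run of 'b', length=3
  Position 3 ('b'): continues run of 'b', length=4
  Position 4 ('a'): new char, reset run to 1
  Position 5 ('a'): continues run of 'a', length=2
  Position 6 ('b'): new char, reset run to 1
  Position 7 ('a'): new char, reset run to 1
  Position 8 ('a'): continues run of 'a', length=2
Longest run: 'b' with length 4

4


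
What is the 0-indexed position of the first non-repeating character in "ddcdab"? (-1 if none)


Input: ddcdab
Character frequencies:
  'a': 1
  'b': 1
  'c': 1
  'd': 3
Scanning left to right for freq == 1:
  Position 0 ('d'): freq=3, skip
  Position 1 ('d'): freq=3, skip
  Position 2 ('c'): unique! => answer = 2

2


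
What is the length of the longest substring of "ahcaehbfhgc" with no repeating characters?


Input: "ahcaehbfhgc"
Sliding window (track last position of each char):
  Position 0 ('a'): window [0,0] length 1 -- new best
  Position 1 ('h'): window [0,1] length 2 -- new best
  Position 2 ('c'): window [0,2] length 3 -- new best
  Position 3 ('a'): repeat (last at 0), move window start to 1
  Position 3 ('a'): window [1,3] length 3
  Position 4 ('e'): window [1,4] length 4 -- new best
  Position 5 ('h'): repeat (last at 1), move window start to 2
  Position 5 ('h'): window [2,5] length 4
  Position 6 ('b'): window [2,6] length 5 -- new best
  Position 7 ('f'): window [2,7] length 6 -- new best
  Position 8 ('h'): repeat (last at 5), move window start to 6
  Position 8 ('h'): window [6,8] length 3
  Position 9 ('g'): window [6,9] length 4
  Position 10 ('c'): window [6,10] length 5
Longest substring with no repeats: "caehbf" with length 6

6


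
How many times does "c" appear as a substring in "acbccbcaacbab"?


Searching for "c" in "acbccbcaacbab"
Scanning each position:
  Position 0: "a" => no
  Position 1: "c" => MATCH
  Position 2: "b" => no
  Position 3: "c" => MATCH
  Position 4: "c" => MATCH
  Position 5: "b" => no
  Position 6: "c" => MATCH
  Position 7: "a" => no
  Position 8: "a" => no
  Position 9: "c" => MATCH
  Position 10: "b" => no
  Position 11: "a" => no
  Position 12: "b" => no
Total occurrences: 5

5


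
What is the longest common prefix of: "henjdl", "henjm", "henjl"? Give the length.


Words: henjdl, henjm, henjl
  Position 0: all 'h' => match
  Position 1: all 'e' => match
  Position 2: all 'n' => match
  Position 3: all 'j' => match
  Position 4: ('d', 'm', 'l') => mismatch, stop
LCP = "henj" (length 4)

4


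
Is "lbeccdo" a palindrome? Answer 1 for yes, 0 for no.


Input: lbeccdo
Reversed: odccebl
  Compare pos 0 ('l') with pos 6 ('o'): MISMATCH
  Compare pos 1 ('b') with pos 5 ('d'): MISMATCH
  Compare pos 2 ('e') with pos 4 ('c'): MISMATCH
Result: not a palindrome

0


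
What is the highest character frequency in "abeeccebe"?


Input: abeeccebe
Character counts:
  'a': 1
  'b': 2
  'c': 2
  'e': 4
Maximum frequency: 4

4


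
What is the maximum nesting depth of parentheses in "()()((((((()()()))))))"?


Input: "()()((((((()()()))))))"
Tracking depth:
  Position 0 '(': depth becomes 1
  Position 1 ')': depth becomes 0
  Position 2 '(': depth becomes 1
  Position 3 ')': depth becomes 0
  Position 4 '(': depth becomes 1
  Position 5 '(': depth becomes 2
  Position 6 '(': depth becomes 3
  Position 7 '(': depth becomes 4
  Position 8 '(': depth becomes 5
  Position 9 '(': depth becomes 6
  Position 10 '(': depth becomes 7
  Position 11 ')': depth becomes 6
  Position 12 '(': depth becomes 7
  Position 13 ')': depth becomes 6
  Position 14 '(': depth becomes 7
  Position 15 ')': depth becomes 6
  Position 16 ')': depth becomes 5
  Position 17 ')': depth becomes 4
  Position 18 ')': depth becomes 3
  Position 19 ')': depth becomes 2
  Position 20 ')': depth becomes 1
  Position 21 ')': depth becomes 0
Maximum depth reached: 7

7


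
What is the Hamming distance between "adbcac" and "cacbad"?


Comparing "adbcac" and "cacbad" position by position:
  Position 0: 'a' vs 'c' => differ
  Position 1: 'd' vs 'a' => differ
  Position 2: 'b' vs 'c' => differ
  Position 3: 'c' vs 'b' => differ
  Position 4: 'a' vs 'a' => same
  Position 5: 'c' vs 'd' => differ
Total differences (Hamming distance): 5

5


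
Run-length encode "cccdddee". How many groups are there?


Input: cccdddee
Scanning for consecutive runs:
  Group 1: 'c' x 3 (positions 0-2)
  Group 2: 'd' x 3 (positions 3-5)
  Group 3: 'e' x 2 (positions 6-7)
Total groups: 3

3


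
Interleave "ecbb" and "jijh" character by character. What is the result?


Interleaving "ecbb" and "jijh":
  Position 0: 'e' from first, 'j' from second => "ej"
  Position 1: 'c' from first, 'i' from second => "ci"
  Position 2: 'b' from first, 'j' from second => "bj"
  Position 3: 'b' from first, 'h' from second => "bh"
Result: ejcibjbh

ejcibjbh


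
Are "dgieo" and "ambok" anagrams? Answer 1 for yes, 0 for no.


Strings: "dgieo", "ambok"
Sorted first:  degio
Sorted second: abkmo
Differ at position 0: 'd' vs 'a' => not anagrams

0


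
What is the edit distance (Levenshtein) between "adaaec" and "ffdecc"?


Computing edit distance: "adaaec" -> "ffdecc"
DP table:
           f    f    d    e    c    c
      0    1    2    3    4    5    6
  a   1    1    2    3    4    5    6
  d   2    2    2    2    3    4    5
  a   3    3    3    3    3    4    5
  a   4    4    4    4    4    4    5
  e   5    5    5    5    4    5    5
  c   6    6    6    6    5    4    5
Edit distance = dp[6][6] = 5

5


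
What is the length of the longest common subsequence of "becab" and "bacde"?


LCS of "becab" and "bacde"
DP table:
           b    a    c    d    e
      0    0    0    0    0    0
  b   0    1    1    1    1    1
  e   0    1    1    1    1    2
  c   0    1    1    2    2    2
  a   0    1    2    2    2    2
  b   0    1    2    2    2    2
LCS length = dp[5][5] = 2

2


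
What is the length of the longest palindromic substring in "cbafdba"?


Input: "cbafdba"
Checking substrings for palindromes:
  No multi-char palindromic substrings found
Longest palindromic substring: "c" with length 1

1


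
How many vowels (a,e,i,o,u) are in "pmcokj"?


Input: pmcokj
Checking each character:
  'p' at position 0: consonant
  'm' at position 1: consonant
  'c' at position 2: consonant
  'o' at position 3: vowel (running total: 1)
  'k' at position 4: consonant
  'j' at position 5: consonant
Total vowels: 1

1


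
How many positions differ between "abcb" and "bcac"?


Comparing "abcb" and "bcac" position by position:
  Position 0: 'a' vs 'b' => DIFFER
  Position 1: 'b' vs 'c' => DIFFER
  Position 2: 'c' vs 'a' => DIFFER
  Position 3: 'b' vs 'c' => DIFFER
Positions that differ: 4

4


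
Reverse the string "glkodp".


Input: glkodp
Reading characters right to left:
  Position 5: 'p'
  Position 4: 'd'
  Position 3: 'o'
  Position 2: 'k'
  Position 1: 'l'
  Position 0: 'g'
Reversed: pdoklg

pdoklg


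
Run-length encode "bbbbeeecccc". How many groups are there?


Input: bbbbeeecccc
Scanning for consecutive runs:
  Group 1: 'b' x 4 (positions 0-3)
  Group 2: 'e' x 3 (positions 4-6)
  Group 3: 'c' x 4 (positions 7-10)
Total groups: 3

3


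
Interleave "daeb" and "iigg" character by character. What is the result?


Interleaving "daeb" and "iigg":
  Position 0: 'd' from first, 'i' from second => "di"
  Position 1: 'a' from first, 'i' from second => "ai"
  Position 2: 'e' from first, 'g' from second => "eg"
  Position 3: 'b' from first, 'g' from second => "bg"
Result: diaiegbg

diaiegbg


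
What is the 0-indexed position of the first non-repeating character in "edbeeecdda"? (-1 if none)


Input: edbeeecdda
Character frequencies:
  'a': 1
  'b': 1
  'c': 1
  'd': 3
  'e': 4
Scanning left to right for freq == 1:
  Position 0 ('e'): freq=4, skip
  Position 1 ('d'): freq=3, skip
  Position 2 ('b'): unique! => answer = 2

2


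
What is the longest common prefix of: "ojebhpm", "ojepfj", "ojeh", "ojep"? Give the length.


Words: ojebhpm, ojepfj, ojeh, ojep
  Position 0: all 'o' => match
  Position 1: all 'j' => match
  Position 2: all 'e' => match
  Position 3: ('b', 'p', 'h', 'p') => mismatch, stop
LCP = "oje" (length 3)

3


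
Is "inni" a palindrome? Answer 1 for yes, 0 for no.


Input: inni
Reversed: inni
  Compare pos 0 ('i') with pos 3 ('i'): match
  Compare pos 1 ('n') with pos 2 ('n'): match
Result: palindrome

1


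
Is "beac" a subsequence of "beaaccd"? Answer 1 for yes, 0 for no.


Check if "beac" is a subsequence of "beaaccd"
Greedy scan:
  Position 0 ('b'): matches sub[0] = 'b'
  Position 1 ('e'): matches sub[1] = 'e'
  Position 2 ('a'): matches sub[2] = 'a'
  Position 3 ('a'): no match needed
  Position 4 ('c'): matches sub[3] = 'c'
  Position 5 ('c'): no match needed
  Position 6 ('d'): no match needed
All 4 characters matched => is a subsequence

1


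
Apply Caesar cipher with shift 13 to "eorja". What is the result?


Caesar cipher: shift "eorja" by 13
  'e' (pos 4) + 13 = pos 17 = 'r'
  'o' (pos 14) + 13 = pos 1 = 'b'
  'r' (pos 17) + 13 = pos 4 = 'e'
  'j' (pos 9) + 13 = pos 22 = 'w'
  'a' (pos 0) + 13 = pos 13 = 'n'
Result: rbewn

rbewn


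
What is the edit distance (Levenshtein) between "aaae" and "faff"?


Computing edit distance: "aaae" -> "faff"
DP table:
           f    a    f    f
      0    1    2    3    4
  a   1    1    1    2    3
  a   2    2    1    2    3
  a   3    3    2    2    3
  e   4    4    3    3    3
Edit distance = dp[4][4] = 3

3


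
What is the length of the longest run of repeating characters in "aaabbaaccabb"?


Input: "aaabbaaccabb"
Scanning for longest run:
  Position 1 ('a'): continues run of 'a', length=2
  Position 2 ('a'): continues run of 'a', length=3
  Position 3 ('b'): new char, reset run to 1
  Position 4 ('b'): continues run of 'b', length=2
  Position 5 ('a'): new char, reset run to 1
  Position 6 ('a'): continues run of 'a', length=2
  Position 7 ('c'): new char, reset run to 1
  Position 8 ('c'): continues run of 'c', length=2
  Position 9 ('a'): new char, reset run to 1
  Position 10 ('b'): new char, reset run to 1
  Position 11 ('b'): continues run of 'b', length=2
Longest run: 'a' with length 3

3


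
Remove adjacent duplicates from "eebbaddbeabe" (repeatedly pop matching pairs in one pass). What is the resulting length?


Input: eebbaddbeabe
Stack-based adjacent duplicate removal:
  Read 'e': push. Stack: e
  Read 'e': matches stack top 'e' => pop. Stack: (empty)
  Read 'b': push. Stack: b
  Read 'b': matches stack top 'b' => pop. Stack: (empty)
  Read 'a': push. Stack: a
  Read 'd': push. Stack: ad
  Read 'd': matches stack top 'd' => pop. Stack: a
  Read 'b': push. Stack: ab
  Read 'e': push. Stack: abe
  Read 'a': push. Stack: abea
  Read 'b': push. Stack: abeab
  Read 'e': push. Stack: abeabe
Final stack: "abeabe" (length 6)

6


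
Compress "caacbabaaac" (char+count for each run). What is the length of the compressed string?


Input: caacbabaaac
Runs:
  'c' x 1 => "c1"
  'a' x 2 => "a2"
  'c' x 1 => "c1"
  'b' x 1 => "b1"
  'a' x 1 => "a1"
  'b' x 1 => "b1"
  'a' x 3 => "a3"
  'c' x 1 => "c1"
Compressed: "c1a2c1b1a1b1a3c1"
Compressed length: 16

16


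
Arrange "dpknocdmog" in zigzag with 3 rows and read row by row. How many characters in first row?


Zigzag "dpknocdmog" into 3 rows:
Placing characters:
  'd' => row 0
  'p' => row 1
  'k' => row 2
  'n' => row 1
  'o' => row 0
  'c' => row 1
  'd' => row 2
  'm' => row 1
  'o' => row 0
  'g' => row 1
Rows:
  Row 0: "doo"
  Row 1: "pncmg"
  Row 2: "kd"
First row length: 3

3


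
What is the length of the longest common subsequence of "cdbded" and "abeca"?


LCS of "cdbded" and "abeca"
DP table:
           a    b    e    c    a
      0    0    0    0    0    0
  c   0    0    0    0    1    1
  d   0    0    0    0    1    1
  b   0    0    1    1    1    1
  d   0    0    1    1    1    1
  e   0    0    1    2    2    2
  d   0    0    1    2    2    2
LCS length = dp[6][5] = 2

2


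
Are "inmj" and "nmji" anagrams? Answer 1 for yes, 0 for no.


Strings: "inmj", "nmji"
Sorted first:  ijmn
Sorted second: ijmn
Sorted forms match => anagrams

1
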